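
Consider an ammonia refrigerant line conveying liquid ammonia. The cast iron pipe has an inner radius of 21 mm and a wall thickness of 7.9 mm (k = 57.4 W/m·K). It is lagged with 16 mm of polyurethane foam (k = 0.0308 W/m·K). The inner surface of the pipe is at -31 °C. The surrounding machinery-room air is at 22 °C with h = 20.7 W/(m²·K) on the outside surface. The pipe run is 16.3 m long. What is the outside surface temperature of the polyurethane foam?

T ≈ 18.3 °C

Per-layer cylindrical resistances, series-summed:
R_cast iron pipe wall = ln(28.9/21)/(2π×57.4×16.3) = 5.432×10^-5 K/W
R_polyurethane foam = ln(44.9/28.9)/(2π×0.0308×16.3) = 0.1397 K/W
R_outer film = 1/(h_o·2πr_oL) = 1/(20.7×2π×0.0449×16.3) = 0.01051 K/W
R_total = 0.1502 K/W
Q = ΔT/R_total = 53/0.1502
Q = 353 W
T_interface = T_inner + Q·ΣR(inner→interface) = -31 + 353×0.1397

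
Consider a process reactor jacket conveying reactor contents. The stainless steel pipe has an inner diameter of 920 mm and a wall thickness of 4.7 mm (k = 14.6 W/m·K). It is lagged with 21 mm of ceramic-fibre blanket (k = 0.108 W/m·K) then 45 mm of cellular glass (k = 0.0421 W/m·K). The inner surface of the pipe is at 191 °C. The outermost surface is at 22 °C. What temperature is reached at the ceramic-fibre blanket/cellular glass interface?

T ≈ 163 °C

Per-layer cylindrical resistances, series-summed:
R_stainless steel pipe wall = ln(464.7/460)/(2π×14.6×1) = 1.108×10^-4 K/W
R_ceramic-fibre blanket = ln(485.7/464.7)/(2π×0.108×1) = 0.06513 K/W
R_cellular glass = ln(530.7/485.7)/(2π×0.0421×1) = 0.335 K/W
R_total = 0.4002 K/W
Q = ΔT/R_total = 169/0.4002
Q = 422 W/m
T_interface = T_inner − Q·ΣR(inner→interface) = 191 − 422×0.06525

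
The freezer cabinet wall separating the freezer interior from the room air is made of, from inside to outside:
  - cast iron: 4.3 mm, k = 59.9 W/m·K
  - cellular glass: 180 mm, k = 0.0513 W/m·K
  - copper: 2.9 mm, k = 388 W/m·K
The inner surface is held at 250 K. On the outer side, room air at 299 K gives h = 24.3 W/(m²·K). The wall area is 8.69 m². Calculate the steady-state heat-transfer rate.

Thermal resistances in series:
R_cast iron = L/(kA) = 0.0043/(59.9×8.69) = 8.261×10^-6 K/W
R_cellular glass = L/(kA) = 0.18/(0.0513×8.69) = 0.4038 K/W
R_copper = L/(kA) = 0.0029/(388×8.69) = 8.601×10^-7 K/W
R_outer film = 1/(h_o·A) = 1/(24.3×8.69) = 0.004736 K/W
R_total = 0.4085 K/W
Q = ΔT / R_total = 49 / 0.4085

Q ≈ 120 W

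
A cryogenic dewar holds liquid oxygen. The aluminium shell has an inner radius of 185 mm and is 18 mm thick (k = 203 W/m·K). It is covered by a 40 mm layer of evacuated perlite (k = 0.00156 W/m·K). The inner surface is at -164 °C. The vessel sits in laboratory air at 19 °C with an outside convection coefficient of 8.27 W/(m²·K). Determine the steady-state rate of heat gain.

Q ≈ 4.41 W

Spherical conduction: R = (1/r_in − 1/r_out)/(4πk) per layer; series-sum.
R_aluminium shell = (1/0.185 − 1/0.203)/(4π×203) = 1.879×10^-4 K/W
R_evacuated perlite = (1/0.203 − 1/0.243)/(4π×0.00156) = 41.36 K/W
R_outer film = 1/(h·4πr_o²) = 1/(8.27×4π×0.243²) = 0.163 K/W
R_total = 41.53 K/W
Q = ΔT/R_total = 183/41.53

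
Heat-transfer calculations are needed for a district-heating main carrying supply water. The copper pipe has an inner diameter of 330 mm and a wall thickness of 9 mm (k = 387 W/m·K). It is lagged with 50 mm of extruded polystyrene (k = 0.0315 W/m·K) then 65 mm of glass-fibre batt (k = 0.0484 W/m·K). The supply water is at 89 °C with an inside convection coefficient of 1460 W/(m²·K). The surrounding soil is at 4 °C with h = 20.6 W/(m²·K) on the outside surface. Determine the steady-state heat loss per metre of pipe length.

Cylindrical conduction, so R = ln(r₂/r₁)/(2πkL) per layer, in series:
R_inner film = 1/(h_i·2πr₁L) = 1/(1460×2π×0.165×1) = 6.607×10^-4 K/W
R_copper pipe wall = ln(174/165)/(2π×387×1) = 2.184×10^-5 K/W
R_extruded polystyrene = ln(224/174)/(2π×0.0315×1) = 1.276 K/W
R_glass-fibre batt = ln(289/224)/(2π×0.0484×1) = 0.8378 K/W
R_outer film = 1/(h_o·2πr_oL) = 1/(20.6×2π×0.289×1) = 0.02673 K/W
R_total = 2.141 K/W
Q = ΔT/R_total = 85/2.141

q′ ≈ 39.7 W/m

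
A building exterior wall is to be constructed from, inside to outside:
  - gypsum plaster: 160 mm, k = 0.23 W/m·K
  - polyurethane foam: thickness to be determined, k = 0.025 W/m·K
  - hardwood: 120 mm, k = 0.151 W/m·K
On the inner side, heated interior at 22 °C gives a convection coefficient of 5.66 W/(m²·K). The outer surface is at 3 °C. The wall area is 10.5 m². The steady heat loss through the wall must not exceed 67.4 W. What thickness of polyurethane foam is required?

L ≈ 32.3 mm

Using the resistance-network approach (series):
R_inner film = 1/(h_i·A) = 1/(5.66×10.5) = 0.01683 K/W
R_gypsum plaster = L/(kA) = 0.16/(0.23×10.5) = 0.06625 K/W
R_hardwood = L/(kA) = 0.12/(0.151×10.5) = 0.07569 K/W
Sum of the known resistances R_other = 0.1588 K/W
Required total resistance R_tot = ΔT/Q_allow = 19/67.4 = 0.2819 K/W
R_polyurethane foam = R_tot − R_other = 0.1231 K/W
L = R·k·A = 0.1231×0.025×10.5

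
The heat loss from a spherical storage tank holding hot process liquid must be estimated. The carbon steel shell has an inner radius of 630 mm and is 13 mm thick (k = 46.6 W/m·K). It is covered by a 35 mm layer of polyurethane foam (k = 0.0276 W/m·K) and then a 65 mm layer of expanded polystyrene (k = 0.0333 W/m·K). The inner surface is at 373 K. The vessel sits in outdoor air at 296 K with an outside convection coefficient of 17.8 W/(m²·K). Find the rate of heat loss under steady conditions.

Radial (spherical) resistances in series:
R_carbon steel shell = (1/0.63 − 1/0.643)/(4π×46.6) = 5.48×10^-5 K/W
R_polyurethane foam = (1/0.643 − 1/0.678)/(4π×0.0276) = 0.2315 K/W
R_expanded polystyrene = (1/0.678 − 1/0.743)/(4π×0.0333) = 0.3083 K/W
R_outer film = 1/(h·4πr_o²) = 1/(17.8×4π×0.743²) = 0.008098 K/W
R_total = 0.548 K/W
Q = ΔT/R_total = 77/0.548

Q ≈ 141 W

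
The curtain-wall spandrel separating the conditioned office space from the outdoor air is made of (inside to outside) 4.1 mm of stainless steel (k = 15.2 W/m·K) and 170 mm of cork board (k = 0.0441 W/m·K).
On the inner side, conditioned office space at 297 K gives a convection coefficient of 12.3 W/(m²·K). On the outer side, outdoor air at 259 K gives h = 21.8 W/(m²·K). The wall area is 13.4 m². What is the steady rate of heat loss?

Q ≈ 128 W

Series thermal resistances:
R_inner film = 1/(h_i·A) = 1/(12.3×13.4) = 0.006067 K/W
R_stainless steel = L/(kA) = 0.0041/(15.2×13.4) = 2.013×10^-5 K/W
R_cork board = L/(kA) = 0.17/(0.0441×13.4) = 0.2877 K/W
R_outer film = 1/(h_o·A) = 1/(21.8×13.4) = 0.003423 K/W
R_total = 0.2972 K/W
Q = ΔT / R_total = 38 / 0.2972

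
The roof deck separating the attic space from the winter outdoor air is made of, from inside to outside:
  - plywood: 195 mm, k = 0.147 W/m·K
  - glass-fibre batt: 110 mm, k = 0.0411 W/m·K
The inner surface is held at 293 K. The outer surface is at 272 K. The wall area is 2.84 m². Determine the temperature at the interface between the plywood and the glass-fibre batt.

T ≈ 286 K

Using the resistance-network approach (series):
R_plywood = L/(kA) = 0.195/(0.147×2.84) = 0.4671 K/W
R_glass-fibre batt = L/(kA) = 0.11/(0.0411×2.84) = 0.9424 K/W
R_total = 1.409 K/W;  Q = ΔT/R_total = 21/1.409 = 14.9 W
T_interface = T_inner − Q·ΣR(inner→interface) = 293 − 14.9×0.4671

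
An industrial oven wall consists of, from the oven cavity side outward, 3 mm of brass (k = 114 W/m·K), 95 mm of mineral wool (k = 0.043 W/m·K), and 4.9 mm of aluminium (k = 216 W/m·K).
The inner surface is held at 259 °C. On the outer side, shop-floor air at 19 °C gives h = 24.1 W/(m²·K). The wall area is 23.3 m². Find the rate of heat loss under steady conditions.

Q ≈ 2480 W

Model the wall as resistances in series:
R_brass = L/(kA) = 0.003/(114×23.3) = 1.129×10^-6 K/W
R_mineral wool = L/(kA) = 0.095/(0.043×23.3) = 0.09482 K/W
R_aluminium = L/(kA) = 0.0049/(216×23.3) = 9.736×10^-7 K/W
R_outer film = 1/(h_o·A) = 1/(24.1×23.3) = 0.001781 K/W
R_total = 0.0966 K/W
Q = ΔT / R_total = 240 / 0.0966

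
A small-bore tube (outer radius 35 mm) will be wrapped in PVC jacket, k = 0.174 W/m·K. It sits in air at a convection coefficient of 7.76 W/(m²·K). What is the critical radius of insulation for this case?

For a cylinder r_cr = k/h = 0.174/7.76
r_cr = 22.4 mm; since the bare radius (35 mm) is above r_cr, any added insulation will reduce heat loss.

r_cr ≈ 22.4 mm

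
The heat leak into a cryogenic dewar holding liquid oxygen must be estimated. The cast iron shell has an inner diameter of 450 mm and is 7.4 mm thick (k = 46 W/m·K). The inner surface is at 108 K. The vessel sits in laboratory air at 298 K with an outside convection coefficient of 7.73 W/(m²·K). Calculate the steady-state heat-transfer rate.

Q ≈ 996 W

Spherical conduction: R = (1/r_in − 1/r_out)/(4πk) per layer; series-sum.
R_cast iron shell = (1/0.225 − 1/0.2324)/(4π×46) = 2.448×10^-4 K/W
R_outer film = 1/(h·4πr_o²) = 1/(7.73×4π×0.2324²) = 0.1906 K/W
R_total = 0.1909 K/W
Q = ΔT/R_total = 190/0.1909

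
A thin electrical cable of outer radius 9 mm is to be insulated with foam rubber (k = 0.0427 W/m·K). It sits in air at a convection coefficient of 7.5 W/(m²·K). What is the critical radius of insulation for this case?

For a cylinder r_cr = k/h = 0.0427/7.5
r_cr = 5.69 mm; since the bare radius (9 mm) is above r_cr, any added insulation will reduce heat loss.

r_cr ≈ 5.69 mm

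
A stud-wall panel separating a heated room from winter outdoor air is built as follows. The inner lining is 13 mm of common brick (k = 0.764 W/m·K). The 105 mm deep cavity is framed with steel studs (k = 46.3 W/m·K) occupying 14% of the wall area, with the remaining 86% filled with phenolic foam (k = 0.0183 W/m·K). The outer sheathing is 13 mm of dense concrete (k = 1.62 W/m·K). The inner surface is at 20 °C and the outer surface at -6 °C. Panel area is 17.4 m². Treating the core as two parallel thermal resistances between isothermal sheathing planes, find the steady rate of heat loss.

Sheathing layers in series; stud and cavity paths in parallel between them.
R_inner = 0.013/(0.764×17.4) = 9.779×10^-4 K/W
R_stud  = 0.105/(46.3×0.14×17.4) = 9.31×10^-4 K/W
R_cav   = 0.105/(0.0183×0.86×17.4) = 0.3834 K/W
1/R_core = 1/R_stud + 1/R_cav → R_core = 9.287×10^-4 K/W
R_outer = 0.013/(1.62×17.4) = 4.612×10^-4 K/W
R_total = 0.002368 K/W
Q = ΔT/R_total = 26/0.002368

Q ≈ 11000 W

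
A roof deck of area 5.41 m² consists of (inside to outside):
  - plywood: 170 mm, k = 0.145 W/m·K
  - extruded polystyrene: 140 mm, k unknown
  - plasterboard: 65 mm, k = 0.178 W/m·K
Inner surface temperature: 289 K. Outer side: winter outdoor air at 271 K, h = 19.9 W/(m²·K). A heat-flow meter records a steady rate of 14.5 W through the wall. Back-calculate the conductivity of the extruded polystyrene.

k ≈ 0.0273 W/(m·K)

Using the resistance-network approach (series):
R_plywood = L/(kA) = 0.17/(0.145×5.41) = 0.2167 K/W
R_plasterboard = L/(kA) = 0.065/(0.178×5.41) = 0.0675 K/W
R_outer film = 1/(h_o·A) = 1/(19.9×5.41) = 0.009289 K/W
Sum of known resistances R_other = 0.2935 K/W
Total R = ΔT/Q = 18/14.5 = 1.241 K/W
R_extruded polystyrene = R_total − R_other = 0.9479 K/W
k = L/(R·A) = 0.14/(0.9479×5.41)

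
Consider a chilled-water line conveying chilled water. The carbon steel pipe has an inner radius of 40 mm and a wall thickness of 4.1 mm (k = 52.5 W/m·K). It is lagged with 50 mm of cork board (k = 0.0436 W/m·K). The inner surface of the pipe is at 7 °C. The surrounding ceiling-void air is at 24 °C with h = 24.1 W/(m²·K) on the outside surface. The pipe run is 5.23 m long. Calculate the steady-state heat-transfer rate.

Cylindrical conduction, so R = ln(r₂/r₁)/(2πkL) per layer, in series:
R_carbon steel pipe wall = ln(44.1/40)/(2π×52.5×5.23) = 5.656×10^-5 K/W
R_cork board = ln(94.1/44.1)/(2π×0.0436×5.23) = 0.529 K/W
R_outer film = 1/(h_o·2πr_oL) = 1/(24.1×2π×0.0941×5.23) = 0.01342 K/W
R_total = 0.5425 K/W
Q = ΔT/R_total = 17/0.5425

Q ≈ 31.3 W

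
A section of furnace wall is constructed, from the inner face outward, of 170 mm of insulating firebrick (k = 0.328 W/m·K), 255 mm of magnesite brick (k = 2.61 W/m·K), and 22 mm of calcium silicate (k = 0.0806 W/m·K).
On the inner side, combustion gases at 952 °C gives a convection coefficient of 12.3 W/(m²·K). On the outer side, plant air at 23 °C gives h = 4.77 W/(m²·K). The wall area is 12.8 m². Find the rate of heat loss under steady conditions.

Treating each layer as a thermal resistance in series:
R_inner film = 1/(h_i·A) = 1/(12.3×12.8) = 0.006352 K/W
R_insulating firebrick = L/(kA) = 0.17/(0.328×12.8) = 0.04049 K/W
R_magnesite brick = L/(kA) = 0.255/(2.61×12.8) = 0.007633 K/W
R_calcium silicate = L/(kA) = 0.022/(0.0806×12.8) = 0.02132 K/W
R_outer film = 1/(h_o·A) = 1/(4.77×12.8) = 0.01638 K/W
R_total = 0.09218 K/W
Q = ΔT / R_total = 929 / 0.09218

Q ≈ 10100 W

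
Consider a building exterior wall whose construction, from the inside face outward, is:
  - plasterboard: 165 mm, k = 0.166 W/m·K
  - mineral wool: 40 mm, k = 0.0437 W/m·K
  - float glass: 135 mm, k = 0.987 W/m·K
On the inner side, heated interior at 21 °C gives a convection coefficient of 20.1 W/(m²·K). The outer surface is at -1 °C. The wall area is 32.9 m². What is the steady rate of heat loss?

Q ≈ 345 W

Using the resistance-network approach (series):
R_inner film = 1/(h_i·A) = 1/(20.1×32.9) = 0.001512 K/W
R_plasterboard = L/(kA) = 0.165/(0.166×32.9) = 0.03021 K/W
R_mineral wool = L/(kA) = 0.04/(0.0437×32.9) = 0.02782 K/W
R_float glass = L/(kA) = 0.135/(0.987×32.9) = 0.004157 K/W
R_total = 0.0637 K/W
Q = ΔT / R_total = 22 / 0.0637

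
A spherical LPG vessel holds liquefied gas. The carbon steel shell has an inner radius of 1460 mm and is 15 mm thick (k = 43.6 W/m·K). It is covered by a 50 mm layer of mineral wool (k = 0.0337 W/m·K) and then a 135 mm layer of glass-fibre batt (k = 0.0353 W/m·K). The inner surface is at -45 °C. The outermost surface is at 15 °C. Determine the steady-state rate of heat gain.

Radial (spherical) resistances in series:
R_carbon steel shell = (1/1.46 − 1/1.475)/(4π×43.6) = 1.271×10^-5 K/W
R_mineral wool = (1/1.475 − 1/1.525)/(4π×0.0337) = 0.05249 K/W
R_glass-fibre batt = (1/1.525 − 1/1.66)/(4π×0.0353) = 0.1202 K/W
R_total = 0.1727 K/W
Q = ΔT/R_total = 60/0.1727

Q ≈ 347 W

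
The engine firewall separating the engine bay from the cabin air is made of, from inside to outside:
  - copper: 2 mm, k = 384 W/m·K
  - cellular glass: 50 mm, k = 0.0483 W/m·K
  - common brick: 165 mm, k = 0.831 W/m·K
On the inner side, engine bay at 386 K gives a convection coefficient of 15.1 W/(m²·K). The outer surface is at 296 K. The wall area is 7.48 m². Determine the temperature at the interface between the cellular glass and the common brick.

Model the wall as resistances in series:
R_inner film = 1/(h_i·A) = 1/(15.1×7.48) = 0.008854 K/W
R_copper = L/(kA) = 0.002/(384×7.48) = 6.963×10^-7 K/W
R_cellular glass = L/(kA) = 0.05/(0.0483×7.48) = 0.1384 K/W
R_common brick = L/(kA) = 0.165/(0.831×7.48) = 0.02654 K/W
R_total = 0.1738 K/W;  Q = ΔT/R_total = 90/0.1738 = 517.9 W
T_interface = T_inner − Q·ΣR(inner→interface) = 386 − 518×0.1472

T ≈ 310 K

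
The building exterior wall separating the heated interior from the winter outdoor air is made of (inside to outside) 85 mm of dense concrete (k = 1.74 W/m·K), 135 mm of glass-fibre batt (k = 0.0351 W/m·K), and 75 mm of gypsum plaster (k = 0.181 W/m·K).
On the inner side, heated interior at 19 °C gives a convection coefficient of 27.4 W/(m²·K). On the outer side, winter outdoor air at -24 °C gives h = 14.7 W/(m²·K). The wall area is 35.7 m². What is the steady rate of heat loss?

Q ≈ 348 W

Thermal resistances in series:
R_inner film = 1/(h_i·A) = 1/(27.4×35.7) = 0.001022 K/W
R_dense concrete = L/(kA) = 0.085/(1.74×35.7) = 0.001368 K/W
R_glass-fibre batt = L/(kA) = 0.135/(0.0351×35.7) = 0.1077 K/W
R_gypsum plaster = L/(kA) = 0.075/(0.181×35.7) = 0.01161 K/W
R_outer film = 1/(h_o·A) = 1/(14.7×35.7) = 0.001906 K/W
R_total = 0.1236 K/W
Q = ΔT / R_total = 43 / 0.1236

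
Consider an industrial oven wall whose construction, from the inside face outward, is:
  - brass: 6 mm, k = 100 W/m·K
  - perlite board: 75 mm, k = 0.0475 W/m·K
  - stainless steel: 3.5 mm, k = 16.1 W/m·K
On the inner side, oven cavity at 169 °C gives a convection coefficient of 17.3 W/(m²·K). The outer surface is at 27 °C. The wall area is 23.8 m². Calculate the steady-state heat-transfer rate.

Q ≈ 2060 W

Model the wall as resistances in series:
R_inner film = 1/(h_i·A) = 1/(17.3×23.8) = 0.002429 K/W
R_brass = L/(kA) = 0.006/(100×23.8) = 2.521×10^-6 K/W
R_perlite board = L/(kA) = 0.075/(0.0475×23.8) = 0.06634 K/W
R_stainless steel = L/(kA) = 0.0035/(16.1×23.8) = 9.134×10^-6 K/W
R_total = 0.06878 K/W
Q = ΔT / R_total = 142 / 0.06878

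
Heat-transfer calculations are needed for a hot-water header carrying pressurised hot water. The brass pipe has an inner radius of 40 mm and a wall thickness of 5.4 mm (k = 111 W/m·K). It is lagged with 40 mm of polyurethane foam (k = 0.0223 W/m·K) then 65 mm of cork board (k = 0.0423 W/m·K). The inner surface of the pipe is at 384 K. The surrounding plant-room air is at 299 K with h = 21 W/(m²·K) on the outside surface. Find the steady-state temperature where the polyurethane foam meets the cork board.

T ≈ 327 K

For a radial system each layer contributes R = ln(r_out/r_in)/(2πkL); films add R = 1/(hA).
R_brass pipe wall = ln(45.4/40)/(2π×111×1) = 1.816×10^-4 K/W
R_polyurethane foam = ln(85.4/45.4)/(2π×0.0223×1) = 4.509 K/W
R_cork board = ln(150.4/85.4)/(2π×0.0423×1) = 2.129 K/W
R_outer film = 1/(h_o·2πr_oL) = 1/(21×2π×0.1504×1) = 0.05039 K/W
R_total = 6.689 K/W
Q = ΔT/R_total = 85/6.689
Q = 12.7 W/m
T_interface = T_inner − Q·ΣR(inner→interface) = 384 − 12.7×4.51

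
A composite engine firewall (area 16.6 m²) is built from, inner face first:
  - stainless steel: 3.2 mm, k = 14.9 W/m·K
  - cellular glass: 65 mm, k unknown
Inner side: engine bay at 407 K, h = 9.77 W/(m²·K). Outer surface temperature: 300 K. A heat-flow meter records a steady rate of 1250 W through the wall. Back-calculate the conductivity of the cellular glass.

Using the resistance-network approach (series):
R_inner film = 1/(h_i·A) = 1/(9.77×16.6) = 0.006166 K/W
R_stainless steel = L/(kA) = 0.0032/(14.9×16.6) = 1.294×10^-5 K/W
Sum of known resistances R_other = 0.006179 K/W
Total R = ΔT/Q = 107/1250 = 0.0856 K/W
R_cellular glass = R_total − R_other = 0.07942 K/W
k = L/(R·A) = 0.065/(0.07942×16.6)

k ≈ 0.0493 W/(m·K)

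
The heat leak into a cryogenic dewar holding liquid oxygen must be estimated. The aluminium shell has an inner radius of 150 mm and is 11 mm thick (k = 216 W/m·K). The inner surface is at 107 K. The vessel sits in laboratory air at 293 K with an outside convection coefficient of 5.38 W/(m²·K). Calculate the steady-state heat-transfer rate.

Q ≈ 326 W

Each spherical layer contributes R = (1/r_i − 1/r_o)/(4πk):
R_aluminium shell = (1/0.15 − 1/0.161)/(4π×216) = 1.678×10^-4 K/W
R_outer film = 1/(h·4πr_o²) = 1/(5.38×4π×0.161²) = 0.5706 K/W
R_total = 0.5708 K/W
Q = ΔT/R_total = 186/0.5708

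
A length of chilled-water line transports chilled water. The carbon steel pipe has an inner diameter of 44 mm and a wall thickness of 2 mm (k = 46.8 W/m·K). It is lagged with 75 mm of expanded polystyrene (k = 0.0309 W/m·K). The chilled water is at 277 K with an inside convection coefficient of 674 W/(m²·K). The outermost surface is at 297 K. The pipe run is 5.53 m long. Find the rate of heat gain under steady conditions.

Q ≈ 15.1 W

Per-layer cylindrical resistances, series-summed:
R_inner film = 1/(h_i·2πr₁L) = 1/(674×2π×0.022×5.53) = 0.001941 K/W
R_carbon steel pipe wall = ln(24/22)/(2π×46.8×5.53) = 5.351×10^-5 K/W
R_expanded polystyrene = ln(99/24)/(2π×0.0309×5.53) = 1.32 K/W
R_total = 1.322 K/W
Q = ΔT/R_total = 20/1.322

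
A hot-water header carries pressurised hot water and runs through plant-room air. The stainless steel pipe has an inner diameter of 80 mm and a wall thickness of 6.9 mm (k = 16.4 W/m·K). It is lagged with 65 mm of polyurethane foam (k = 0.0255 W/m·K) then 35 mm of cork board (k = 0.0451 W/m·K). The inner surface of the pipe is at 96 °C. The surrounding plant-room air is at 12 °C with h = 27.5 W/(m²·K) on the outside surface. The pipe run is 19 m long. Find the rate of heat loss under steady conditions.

Treating each annulus and film as a series resistance:
R_stainless steel pipe wall = ln(46.9/40)/(2π×16.4×19) = 8.128×10^-5 K/W
R_polyurethane foam = ln(111.9/46.9)/(2π×0.0255×19) = 0.2857 K/W
R_cork board = ln(146.9/111.9)/(2π×0.0451×19) = 0.05055 K/W
R_outer film = 1/(h_o·2πr_oL) = 1/(27.5×2π×0.1469×19) = 0.002074 K/W
R_total = 0.3384 K/W
Q = ΔT/R_total = 84/0.3384

Q ≈ 248 W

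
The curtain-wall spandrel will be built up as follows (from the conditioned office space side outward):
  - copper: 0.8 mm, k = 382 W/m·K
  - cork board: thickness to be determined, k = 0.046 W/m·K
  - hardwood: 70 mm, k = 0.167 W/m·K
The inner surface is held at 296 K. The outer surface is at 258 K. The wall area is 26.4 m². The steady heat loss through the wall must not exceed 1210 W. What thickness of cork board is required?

Series thermal resistances:
R_copper = L/(kA) = 0.0008/(382×26.4) = 7.933×10^-8 K/W
R_hardwood = L/(kA) = 0.07/(0.167×26.4) = 0.01588 K/W
Sum of the known resistances R_other = 0.01588 K/W
Required total resistance R_tot = ΔT/Q_allow = 38/1210 = 0.0314 K/W
R_cork board = R_tot − R_other = 0.01553 K/W
L = R·k·A = 0.01553×0.046×26.4

L ≈ 18.9 mm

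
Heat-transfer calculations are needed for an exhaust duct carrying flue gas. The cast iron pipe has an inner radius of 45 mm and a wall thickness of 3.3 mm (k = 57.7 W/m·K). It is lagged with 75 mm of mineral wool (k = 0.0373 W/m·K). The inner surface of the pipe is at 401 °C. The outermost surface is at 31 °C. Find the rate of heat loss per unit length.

q′ ≈ 92.5 W/m

Per-layer cylindrical resistances, series-summed:
R_cast iron pipe wall = ln(48.3/45)/(2π×57.7×1) = 1.952×10^-4 K/W
R_mineral wool = ln(123.3/48.3)/(2π×0.0373×1) = 3.999 K/W
R_total = 3.999 K/W
Q = ΔT/R_total = 370/3.999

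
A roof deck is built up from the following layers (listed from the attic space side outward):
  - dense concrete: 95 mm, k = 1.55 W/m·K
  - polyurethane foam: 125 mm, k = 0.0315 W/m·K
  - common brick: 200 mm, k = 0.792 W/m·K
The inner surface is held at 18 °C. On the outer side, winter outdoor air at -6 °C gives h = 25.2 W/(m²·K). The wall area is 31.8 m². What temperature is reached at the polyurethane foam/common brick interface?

Treating each layer as a thermal resistance in series:
R_dense concrete = L/(kA) = 0.095/(1.55×31.8) = 0.001927 K/W
R_polyurethane foam = L/(kA) = 0.125/(0.0315×31.8) = 0.1248 K/W
R_common brick = L/(kA) = 0.2/(0.792×31.8) = 0.007941 K/W
R_outer film = 1/(h_o·A) = 1/(25.2×31.8) = 0.001248 K/W
R_total = 0.1359 K/W;  Q = ΔT/R_total = 24/0.1359 = 176.6 W
T_interface = T_inner − Q·ΣR(inner→interface) = 18 − 177×0.1267

T ≈ -4.38 °C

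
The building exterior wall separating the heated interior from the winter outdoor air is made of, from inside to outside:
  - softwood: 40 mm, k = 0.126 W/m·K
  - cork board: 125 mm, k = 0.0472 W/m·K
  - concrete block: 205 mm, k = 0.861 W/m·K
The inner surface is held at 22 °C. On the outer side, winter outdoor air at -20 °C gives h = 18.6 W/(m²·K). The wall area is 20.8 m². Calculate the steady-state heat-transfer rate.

Model the wall as resistances in series:
R_softwood = L/(kA) = 0.04/(0.126×20.8) = 0.01526 K/W
R_cork board = L/(kA) = 0.125/(0.0472×20.8) = 0.1273 K/W
R_concrete block = L/(kA) = 0.205/(0.861×20.8) = 0.01145 K/W
R_outer film = 1/(h_o·A) = 1/(18.6×20.8) = 0.002585 K/W
R_total = 0.1566 K/W
Q = ΔT / R_total = 42 / 0.1566

Q ≈ 268 W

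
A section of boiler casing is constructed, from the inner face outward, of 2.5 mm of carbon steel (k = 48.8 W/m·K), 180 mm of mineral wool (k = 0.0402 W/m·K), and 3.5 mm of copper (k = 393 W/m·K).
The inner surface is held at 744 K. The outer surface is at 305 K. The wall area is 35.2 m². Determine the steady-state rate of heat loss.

Model the wall as resistances in series:
R_carbon steel = L/(kA) = 0.0025/(48.8×35.2) = 1.455×10^-6 K/W
R_mineral wool = L/(kA) = 0.18/(0.0402×35.2) = 0.1272 K/W
R_copper = L/(kA) = 0.0035/(393×35.2) = 2.53×10^-7 K/W
R_total = 0.1272 K/W
Q = ΔT / R_total = 439 / 0.1272

Q ≈ 3450 W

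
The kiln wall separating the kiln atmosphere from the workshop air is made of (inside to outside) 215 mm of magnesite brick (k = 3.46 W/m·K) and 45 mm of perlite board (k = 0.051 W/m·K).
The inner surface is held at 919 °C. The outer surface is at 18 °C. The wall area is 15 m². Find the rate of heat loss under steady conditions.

Q ≈ 14300 W

Series thermal resistances:
R_magnesite brick = L/(kA) = 0.215/(3.46×15) = 0.004143 K/W
R_perlite board = L/(kA) = 0.045/(0.051×15) = 0.05882 K/W
R_total = 0.06297 K/W
Q = ΔT / R_total = 901 / 0.06297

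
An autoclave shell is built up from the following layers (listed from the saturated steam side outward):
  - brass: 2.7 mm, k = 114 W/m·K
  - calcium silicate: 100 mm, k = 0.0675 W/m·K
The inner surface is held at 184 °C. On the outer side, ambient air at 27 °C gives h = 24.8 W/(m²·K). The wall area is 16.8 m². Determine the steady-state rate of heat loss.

Q ≈ 1730 W

Treating each layer as a thermal resistance in series:
R_brass = L/(kA) = 0.0027/(114×16.8) = 1.41×10^-6 K/W
R_calcium silicate = L/(kA) = 0.1/(0.0675×16.8) = 0.08818 K/W
R_outer film = 1/(h_o·A) = 1/(24.8×16.8) = 0.0024 K/W
R_total = 0.09058 K/W
Q = ΔT / R_total = 157 / 0.09058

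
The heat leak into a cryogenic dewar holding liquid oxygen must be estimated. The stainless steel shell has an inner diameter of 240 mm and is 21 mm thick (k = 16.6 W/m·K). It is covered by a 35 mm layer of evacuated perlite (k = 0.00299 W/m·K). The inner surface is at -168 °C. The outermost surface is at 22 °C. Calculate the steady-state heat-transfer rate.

Q ≈ 5.06 W

Spherical conduction: R = (1/r_in − 1/r_out)/(4πk) per layer; series-sum.
R_stainless steel shell = (1/0.12 − 1/0.141)/(4π×16.6) = 0.00595 K/W
R_evacuated perlite = (1/0.141 − 1/0.176)/(4π×0.00299) = 37.54 K/W
R_total = 37.54 K/W
Q = ΔT/R_total = 190/37.54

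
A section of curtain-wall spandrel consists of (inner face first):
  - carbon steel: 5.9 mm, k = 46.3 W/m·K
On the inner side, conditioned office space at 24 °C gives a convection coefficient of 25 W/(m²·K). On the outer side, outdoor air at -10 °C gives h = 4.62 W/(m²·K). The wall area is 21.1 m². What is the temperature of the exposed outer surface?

Using the resistance-network approach (series):
R_inner film = 1/(h_i·A) = 1/(25×21.1) = 0.001896 K/W
R_carbon steel = L/(kA) = 0.0059/(46.3×21.1) = 6.039×10^-6 K/W
R_outer film = 1/(h_o·A) = 1/(4.62×21.1) = 0.01026 K/W
R_total = 0.01216 K/W;  Q = ΔT/R_total = 34/0.01216 = 2796 W
T_interface = T_inner − Q·ΣR(inner→interface) = 24 − 2800×0.001902

T ≈ 18.7 °C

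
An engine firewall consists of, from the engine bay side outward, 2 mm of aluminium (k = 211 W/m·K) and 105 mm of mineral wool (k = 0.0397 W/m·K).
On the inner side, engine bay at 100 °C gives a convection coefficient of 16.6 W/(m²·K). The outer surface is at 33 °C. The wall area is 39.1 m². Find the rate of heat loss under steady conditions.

Q ≈ 968 W

Treating each layer as a thermal resistance in series:
R_inner film = 1/(h_i·A) = 1/(16.6×39.1) = 0.001541 K/W
R_aluminium = L/(kA) = 0.002/(211×39.1) = 2.424×10^-7 K/W
R_mineral wool = L/(kA) = 0.105/(0.0397×39.1) = 0.06764 K/W
R_total = 0.06918 K/W
Q = ΔT / R_total = 67 / 0.06918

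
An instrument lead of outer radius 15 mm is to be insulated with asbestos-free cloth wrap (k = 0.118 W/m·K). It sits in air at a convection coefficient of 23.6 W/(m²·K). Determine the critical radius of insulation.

For a cylinder r_cr = k/h = 0.118/23.6
r_cr = 5 mm; since the bare radius (15 mm) is above r_cr, any added insulation will reduce heat loss.

r_cr ≈ 5 mm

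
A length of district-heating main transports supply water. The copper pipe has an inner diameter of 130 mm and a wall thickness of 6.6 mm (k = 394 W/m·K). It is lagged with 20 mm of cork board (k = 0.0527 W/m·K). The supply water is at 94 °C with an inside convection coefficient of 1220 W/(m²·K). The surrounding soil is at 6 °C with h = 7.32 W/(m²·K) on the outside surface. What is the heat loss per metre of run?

q′ ≈ 89.5 W/m

Radial resistances (cylindrical: R_cond = ln(r_o/r_i)/(2πkL), R_conv = 1/(h·2πrL)):
R_inner film = 1/(h_i·2πr₁L) = 1/(1220×2π×0.065×1) = 0.002007 K/W
R_copper pipe wall = ln(71.6/65)/(2π×394×1) = 3.906×10^-5 K/W
R_cork board = ln(91.6/71.6)/(2π×0.0527×1) = 0.7439 K/W
R_outer film = 1/(h_o·2πr_oL) = 1/(7.32×2π×0.0916×1) = 0.2374 K/W
R_total = 0.9833 K/W
Q = ΔT/R_total = 88/0.9833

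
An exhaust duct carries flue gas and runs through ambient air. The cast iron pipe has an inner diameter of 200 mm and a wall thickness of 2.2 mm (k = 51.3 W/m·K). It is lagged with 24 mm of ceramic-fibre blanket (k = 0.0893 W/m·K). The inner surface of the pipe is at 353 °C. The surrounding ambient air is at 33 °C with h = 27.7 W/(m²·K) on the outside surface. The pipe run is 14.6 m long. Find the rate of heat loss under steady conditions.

For a radial system each layer contributes R = ln(r_out/r_in)/(2πkL); films add R = 1/(hA).
R_cast iron pipe wall = ln(102.2/100)/(2π×51.3×14.6) = 4.624×10^-6 K/W
R_ceramic-fibre blanket = ln(126.2/102.2)/(2π×0.0893×14.6) = 0.02575 K/W
R_outer film = 1/(h_o·2πr_oL) = 1/(27.7×2π×0.1262×14.6) = 0.003118 K/W
R_total = 0.02887 K/W
Q = ΔT/R_total = 320/0.02887

Q ≈ 11100 W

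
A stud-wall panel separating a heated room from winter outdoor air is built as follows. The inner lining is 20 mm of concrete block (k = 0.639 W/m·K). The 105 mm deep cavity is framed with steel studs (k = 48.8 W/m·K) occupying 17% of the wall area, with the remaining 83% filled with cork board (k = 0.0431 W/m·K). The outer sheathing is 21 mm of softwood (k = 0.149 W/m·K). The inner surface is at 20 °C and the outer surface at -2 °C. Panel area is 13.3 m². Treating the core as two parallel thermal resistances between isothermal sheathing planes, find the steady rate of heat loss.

Sheathing layers in series; stud and cavity paths in parallel between them.
R_inner = 0.02/(0.639×13.3) = 0.002353 K/W
R_stud  = 0.105/(48.8×0.17×13.3) = 9.516×10^-4 K/W
R_cav   = 0.105/(0.0431×0.83×13.3) = 0.2207 K/W
1/R_core = 1/R_stud + 1/R_cav → R_core = 9.475×10^-4 K/W
R_outer = 0.021/(0.149×13.3) = 0.0106 K/W
R_total = 0.0139 K/W
Q = ΔT/R_total = 22/0.0139

Q ≈ 1580 W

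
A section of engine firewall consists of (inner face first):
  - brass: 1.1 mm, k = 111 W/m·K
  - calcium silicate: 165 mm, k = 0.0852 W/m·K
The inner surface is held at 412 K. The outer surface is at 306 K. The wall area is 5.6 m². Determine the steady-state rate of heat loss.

Model the wall as resistances in series:
R_brass = L/(kA) = 0.0011/(111×5.6) = 1.77×10^-6 K/W
R_calcium silicate = L/(kA) = 0.165/(0.0852×5.6) = 0.3458 K/W
R_total = 0.3458 K/W
Q = ΔT / R_total = 106 / 0.3458

Q ≈ 307 W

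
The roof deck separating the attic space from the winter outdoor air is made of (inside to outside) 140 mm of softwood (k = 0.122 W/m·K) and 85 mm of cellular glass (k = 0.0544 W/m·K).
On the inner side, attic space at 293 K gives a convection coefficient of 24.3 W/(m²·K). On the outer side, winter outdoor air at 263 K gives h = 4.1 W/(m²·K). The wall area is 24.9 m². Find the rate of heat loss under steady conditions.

Q ≈ 249 W

Series thermal resistances:
R_inner film = 1/(h_i·A) = 1/(24.3×24.9) = 0.001653 K/W
R_softwood = L/(kA) = 0.14/(0.122×24.9) = 0.04609 K/W
R_cellular glass = L/(kA) = 0.085/(0.0544×24.9) = 0.06275 K/W
R_outer film = 1/(h_o·A) = 1/(4.1×24.9) = 0.009795 K/W
R_total = 0.1203 K/W
Q = ΔT / R_total = 30 / 0.1203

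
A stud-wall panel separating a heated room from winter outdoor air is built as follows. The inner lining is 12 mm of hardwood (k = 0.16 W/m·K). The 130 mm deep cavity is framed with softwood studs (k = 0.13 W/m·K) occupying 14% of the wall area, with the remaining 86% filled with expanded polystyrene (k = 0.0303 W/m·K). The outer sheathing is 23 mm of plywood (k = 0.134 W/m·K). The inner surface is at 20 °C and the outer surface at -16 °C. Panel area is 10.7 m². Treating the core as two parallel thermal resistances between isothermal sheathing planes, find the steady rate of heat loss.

Q ≈ 121 W

Sheathing layers in series; stud and cavity paths in parallel between them.
R_inner = 0.012/(0.16×10.7) = 0.007009 K/W
R_stud  = 0.13/(0.13×0.14×10.7) = 0.6676 K/W
R_cav   = 0.13/(0.0303×0.86×10.7) = 0.4662 K/W
1/R_core = 1/R_stud + 1/R_cav → R_core = 0.2745 K/W
R_outer = 0.023/(0.134×10.7) = 0.01604 K/W
R_total = 0.2976 K/W
Q = ΔT/R_total = 36/0.2976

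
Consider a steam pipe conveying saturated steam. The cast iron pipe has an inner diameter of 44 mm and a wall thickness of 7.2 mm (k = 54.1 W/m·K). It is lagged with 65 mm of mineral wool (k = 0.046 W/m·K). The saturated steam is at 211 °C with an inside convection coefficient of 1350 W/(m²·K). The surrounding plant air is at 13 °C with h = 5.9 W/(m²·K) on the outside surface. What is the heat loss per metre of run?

q′ ≈ 45.6 W/m

Treating each annulus and film as a series resistance:
R_inner film = 1/(h_i·2πr₁L) = 1/(1350×2π×0.022×1) = 0.005359 K/W
R_cast iron pipe wall = ln(29.2/22)/(2π×54.1×1) = 8.329×10^-4 K/W
R_mineral wool = ln(94.2/29.2)/(2π×0.046×1) = 4.052 K/W
R_outer film = 1/(h_o·2πr_oL) = 1/(5.9×2π×0.0942×1) = 0.2864 K/W
R_total = 4.345 K/W
Q = ΔT/R_total = 198/4.345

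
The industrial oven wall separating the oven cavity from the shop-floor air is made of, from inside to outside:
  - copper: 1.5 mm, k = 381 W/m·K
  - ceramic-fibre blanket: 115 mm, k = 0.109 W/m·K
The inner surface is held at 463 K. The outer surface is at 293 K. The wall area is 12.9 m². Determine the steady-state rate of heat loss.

Q ≈ 2080 W

Treating each layer as a thermal resistance in series:
R_copper = L/(kA) = 0.0015/(381×12.9) = 3.052×10^-7 K/W
R_ceramic-fibre blanket = L/(kA) = 0.115/(0.109×12.9) = 0.08179 K/W
R_total = 0.08179 K/W
Q = ΔT / R_total = 170 / 0.08179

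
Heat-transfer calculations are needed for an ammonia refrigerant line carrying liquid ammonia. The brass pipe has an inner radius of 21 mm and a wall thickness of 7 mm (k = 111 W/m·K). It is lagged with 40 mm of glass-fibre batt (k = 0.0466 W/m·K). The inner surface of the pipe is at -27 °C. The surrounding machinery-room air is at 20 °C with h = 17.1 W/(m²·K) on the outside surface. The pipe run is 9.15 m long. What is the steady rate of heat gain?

Per-layer cylindrical resistances, series-summed:
R_brass pipe wall = ln(28/21)/(2π×111×9.15) = 4.508×10^-5 K/W
R_glass-fibre batt = ln(68/28)/(2π×0.0466×9.15) = 0.3312 K/W
R_outer film = 1/(h_o·2πr_oL) = 1/(17.1×2π×0.068×9.15) = 0.01496 K/W
R_total = 0.3462 K/W
Q = ΔT/R_total = 47/0.3462

Q ≈ 136 W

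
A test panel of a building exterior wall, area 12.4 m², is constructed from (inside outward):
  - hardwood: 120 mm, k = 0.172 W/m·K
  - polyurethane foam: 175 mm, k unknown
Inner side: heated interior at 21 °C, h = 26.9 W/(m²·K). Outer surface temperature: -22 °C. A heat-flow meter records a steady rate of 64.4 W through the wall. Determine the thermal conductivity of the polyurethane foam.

k ≈ 0.0232 W/(m·K)

Series thermal resistances:
R_inner film = 1/(h_i·A) = 1/(26.9×12.4) = 0.002998 K/W
R_hardwood = L/(kA) = 0.12/(0.172×12.4) = 0.05626 K/W
Sum of known resistances R_other = 0.05926 K/W
Total R = ΔT/Q = 43/64.4 = 0.6677 K/W
R_polyurethane foam = R_total − R_other = 0.6084 K/W
k = L/(R·A) = 0.175/(0.6084×12.4)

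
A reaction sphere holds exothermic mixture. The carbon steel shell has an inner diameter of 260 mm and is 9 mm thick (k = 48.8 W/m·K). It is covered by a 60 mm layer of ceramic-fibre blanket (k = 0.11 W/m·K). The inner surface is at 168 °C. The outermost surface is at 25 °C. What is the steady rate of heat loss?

Each spherical layer contributes R = (1/r_i − 1/r_o)/(4πk):
R_carbon steel shell = (1/0.13 − 1/0.139)/(4π×48.8) = 8.122×10^-4 K/W
R_ceramic-fibre blanket = (1/0.139 − 1/0.199)/(4π×0.11) = 1.569 K/W
R_total = 1.57 K/W
Q = ΔT/R_total = 143/1.57

Q ≈ 91.1 W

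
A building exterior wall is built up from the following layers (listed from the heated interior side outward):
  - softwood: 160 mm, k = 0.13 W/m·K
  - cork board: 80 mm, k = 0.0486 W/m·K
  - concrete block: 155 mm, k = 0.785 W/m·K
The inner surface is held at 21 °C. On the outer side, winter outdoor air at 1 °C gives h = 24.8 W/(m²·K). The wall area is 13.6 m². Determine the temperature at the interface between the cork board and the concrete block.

T ≈ 2.53 °C

Treating each layer as a thermal resistance in series:
R_softwood = L/(kA) = 0.16/(0.13×13.6) = 0.0905 K/W
R_cork board = L/(kA) = 0.08/(0.0486×13.6) = 0.121 K/W
R_concrete block = L/(kA) = 0.155/(0.785×13.6) = 0.01452 K/W
R_outer film = 1/(h_o·A) = 1/(24.8×13.6) = 0.002965 K/W
R_total = 0.229 K/W;  Q = ΔT/R_total = 20/0.229 = 87.33 W
T_interface = T_inner − Q·ΣR(inner→interface) = 21 − 87.3×0.2115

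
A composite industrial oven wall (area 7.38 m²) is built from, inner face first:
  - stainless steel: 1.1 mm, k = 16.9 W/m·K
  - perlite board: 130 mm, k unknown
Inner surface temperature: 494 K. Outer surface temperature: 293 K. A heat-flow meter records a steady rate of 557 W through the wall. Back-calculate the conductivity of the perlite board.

Using the resistance-network approach (series):
R_stainless steel = L/(kA) = 0.0011/(16.9×7.38) = 8.82×10^-6 K/W
Sum of known resistances R_other = 8.82×10^-6 K/W
Total R = ΔT/Q = 201/557 = 0.3609 K/W
R_perlite board = R_total − R_other = 0.3609 K/W
k = L/(R·A) = 0.13/(0.3609×7.38)

k ≈ 0.0488 W/(m·K)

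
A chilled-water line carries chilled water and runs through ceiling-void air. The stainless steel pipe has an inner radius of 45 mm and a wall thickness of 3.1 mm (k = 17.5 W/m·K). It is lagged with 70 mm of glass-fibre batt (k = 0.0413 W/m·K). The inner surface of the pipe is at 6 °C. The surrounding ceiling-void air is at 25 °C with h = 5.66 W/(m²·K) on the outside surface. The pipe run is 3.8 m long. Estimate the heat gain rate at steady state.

For a radial system each layer contributes R = ln(r_out/r_in)/(2πkL); films add R = 1/(hA).
R_stainless steel pipe wall = ln(48.1/45)/(2π×17.5×3.8) = 1.594×10^-4 K/W
R_glass-fibre batt = ln(118.1/48.1)/(2π×0.0413×3.8) = 0.9109 K/W
R_outer film = 1/(h_o·2πr_oL) = 1/(5.66×2π×0.1181×3.8) = 0.06266 K/W
R_total = 0.9737 K/W
Q = ΔT/R_total = 19/0.9737

Q ≈ 19.5 W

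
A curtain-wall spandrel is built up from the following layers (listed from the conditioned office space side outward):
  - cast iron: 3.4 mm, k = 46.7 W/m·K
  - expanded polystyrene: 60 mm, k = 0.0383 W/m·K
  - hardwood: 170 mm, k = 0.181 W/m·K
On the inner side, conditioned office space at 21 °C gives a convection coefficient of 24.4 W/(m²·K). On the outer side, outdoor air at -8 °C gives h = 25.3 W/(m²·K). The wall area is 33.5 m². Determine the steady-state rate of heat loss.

Q ≈ 376 W

Treating each layer as a thermal resistance in series:
R_inner film = 1/(h_i·A) = 1/(24.4×33.5) = 0.001223 K/W
R_cast iron = L/(kA) = 0.0034/(46.7×33.5) = 2.173×10^-6 K/W
R_expanded polystyrene = L/(kA) = 0.06/(0.0383×33.5) = 0.04676 K/W
R_hardwood = L/(kA) = 0.17/(0.181×33.5) = 0.02804 K/W
R_outer film = 1/(h_o·A) = 1/(25.3×33.5) = 0.00118 K/W
R_total = 0.07721 K/W
Q = ΔT / R_total = 29 / 0.07721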